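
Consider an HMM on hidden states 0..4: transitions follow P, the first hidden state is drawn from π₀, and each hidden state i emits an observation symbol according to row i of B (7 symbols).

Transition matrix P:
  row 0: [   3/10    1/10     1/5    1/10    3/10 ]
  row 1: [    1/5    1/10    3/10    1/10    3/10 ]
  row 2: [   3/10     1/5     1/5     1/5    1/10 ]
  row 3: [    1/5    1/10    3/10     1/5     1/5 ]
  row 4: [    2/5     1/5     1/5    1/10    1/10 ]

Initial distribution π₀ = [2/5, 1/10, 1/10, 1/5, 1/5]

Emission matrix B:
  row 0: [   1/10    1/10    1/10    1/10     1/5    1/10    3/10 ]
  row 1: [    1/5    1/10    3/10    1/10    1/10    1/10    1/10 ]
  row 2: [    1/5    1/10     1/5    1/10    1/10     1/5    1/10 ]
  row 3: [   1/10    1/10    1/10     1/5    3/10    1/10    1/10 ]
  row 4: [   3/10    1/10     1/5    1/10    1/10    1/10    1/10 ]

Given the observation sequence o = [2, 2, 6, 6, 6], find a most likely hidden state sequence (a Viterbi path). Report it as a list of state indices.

t=0: δ = [4.000e-02, 3.000e-02, 2.000e-02, 2.000e-02, 4.000e-02]  (obs o_0=2)
t=1: δ = [1.600e-03, 2.400e-03, 1.800e-03, 4.000e-04, 2.400e-03]  ψ = [4, 4, 1, 0, 0]  (obs o_1=2)
t=2: δ = [2.880e-04, 4.800e-05, 7.200e-05, 3.600e-05, 7.200e-05]  ψ = [4, 4, 1, 2, 1]  (obs o_2=6)
t=3: δ = [2.592e-05, 2.880e-06, 5.760e-06, 2.880e-06, 8.640e-06]  ψ = [0, 0, 0, 0, 0]  (obs o_3=6)
t=4: δ = [2.333e-06, 2.592e-07, 5.184e-07, 2.592e-07, 7.776e-07]  ψ = [0, 0, 0, 0, 0]  (obs o_4=6)
backtrack: best end state = 0; path = [0, 4, 0, 0, 0]

path = [0, 4, 0, 0, 0]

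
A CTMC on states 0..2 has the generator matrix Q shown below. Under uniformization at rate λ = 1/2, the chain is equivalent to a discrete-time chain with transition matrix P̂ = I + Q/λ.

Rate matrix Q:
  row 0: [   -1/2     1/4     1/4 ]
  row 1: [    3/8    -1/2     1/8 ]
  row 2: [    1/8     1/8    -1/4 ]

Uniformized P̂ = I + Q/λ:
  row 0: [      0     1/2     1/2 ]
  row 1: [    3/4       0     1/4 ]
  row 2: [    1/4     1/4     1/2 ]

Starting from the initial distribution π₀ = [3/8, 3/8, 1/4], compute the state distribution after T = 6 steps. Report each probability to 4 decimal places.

t=0: π = [0.3750, 0.3750, 0.2500]
t=1: π = [0.3438, 0.2500, 0.4063]
t=2: π = [0.2891, 0.2734, 0.4375]
t=3: π = [0.3145, 0.2539, 0.4316]
t=4: π = [0.2983, 0.2651, 0.4365]
t=5: π = [0.3080, 0.2583, 0.4337]
t=6: π = [0.3022, 0.2624, 0.4354]

π = [0.3022, 0.2624, 0.4354]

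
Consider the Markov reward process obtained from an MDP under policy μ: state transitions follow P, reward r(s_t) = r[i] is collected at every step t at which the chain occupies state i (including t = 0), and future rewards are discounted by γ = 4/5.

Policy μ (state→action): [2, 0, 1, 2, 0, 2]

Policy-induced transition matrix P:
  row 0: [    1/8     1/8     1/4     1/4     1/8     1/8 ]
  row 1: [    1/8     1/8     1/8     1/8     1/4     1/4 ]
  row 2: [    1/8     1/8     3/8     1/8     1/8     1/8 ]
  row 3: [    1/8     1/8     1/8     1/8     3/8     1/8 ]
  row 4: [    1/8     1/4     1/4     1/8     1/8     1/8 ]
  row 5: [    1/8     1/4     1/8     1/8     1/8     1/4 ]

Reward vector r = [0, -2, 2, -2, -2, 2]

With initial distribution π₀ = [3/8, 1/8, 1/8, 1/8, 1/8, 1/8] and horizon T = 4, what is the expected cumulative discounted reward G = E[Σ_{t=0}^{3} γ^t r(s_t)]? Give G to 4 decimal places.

t=0: π = [0.3750, 0.1250, 0.1250, 0.1250, 0.1250, 0.1250], E[r] = -0.2500, γ^t·E[r] = -0.250000, running G = -0.250000
t=1: π = [0.1250, 0.1563, 0.2188, 0.1719, 0.1719, 0.1563], E[r] = -0.2500, γ^t·E[r] = -0.200000, running G = -0.450000
t=2: π = [0.1250, 0.1660, 0.2168, 0.1406, 0.1875, 0.1641], E[r] = -0.2266, γ^t·E[r] = -0.145000, running G = -0.595000
t=3: π = [0.1250, 0.1689, 0.2183, 0.1406, 0.1809, 0.1663], E[r] = -0.2119, γ^t·E[r] = -0.108500, running G = -0.703500

G = -0.7035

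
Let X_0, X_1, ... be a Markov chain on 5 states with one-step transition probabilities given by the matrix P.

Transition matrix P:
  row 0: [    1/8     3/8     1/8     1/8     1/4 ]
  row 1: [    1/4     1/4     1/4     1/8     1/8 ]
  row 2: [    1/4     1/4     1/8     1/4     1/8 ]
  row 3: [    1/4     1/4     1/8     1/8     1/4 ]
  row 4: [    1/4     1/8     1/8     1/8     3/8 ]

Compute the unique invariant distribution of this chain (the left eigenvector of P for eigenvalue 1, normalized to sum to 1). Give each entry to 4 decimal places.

Balance equations π_j = Σ_i π_i·P[i][j]:
  π_0 = 1/8·π_0 + 1/4·π_1 + 1/4·π_2 + 1/4·π_3 + 1/4·π_4
  π_1 = 3/8·π_0 + 1/4·π_1 + 1/4·π_2 + 1/4·π_3 + 1/8·π_4
  π_2 = 1/8·π_0 + 1/4·π_1 + 1/8·π_2 + 1/8·π_3 + 1/8·π_4
  π_3 = 1/8·π_0 + 1/8·π_1 + 1/4·π_2 + 1/8·π_3 + 1/8·π_4
  normalize: π_0 + π_1 + π_2 + π_3 + π_4 = 1
Solving the linear system gives exactly π = [2/9, 985/3951, 617/3951, 571/3951, 100/439].

π = [0.2222, 0.2493, 0.1562, 0.1445, 0.2278]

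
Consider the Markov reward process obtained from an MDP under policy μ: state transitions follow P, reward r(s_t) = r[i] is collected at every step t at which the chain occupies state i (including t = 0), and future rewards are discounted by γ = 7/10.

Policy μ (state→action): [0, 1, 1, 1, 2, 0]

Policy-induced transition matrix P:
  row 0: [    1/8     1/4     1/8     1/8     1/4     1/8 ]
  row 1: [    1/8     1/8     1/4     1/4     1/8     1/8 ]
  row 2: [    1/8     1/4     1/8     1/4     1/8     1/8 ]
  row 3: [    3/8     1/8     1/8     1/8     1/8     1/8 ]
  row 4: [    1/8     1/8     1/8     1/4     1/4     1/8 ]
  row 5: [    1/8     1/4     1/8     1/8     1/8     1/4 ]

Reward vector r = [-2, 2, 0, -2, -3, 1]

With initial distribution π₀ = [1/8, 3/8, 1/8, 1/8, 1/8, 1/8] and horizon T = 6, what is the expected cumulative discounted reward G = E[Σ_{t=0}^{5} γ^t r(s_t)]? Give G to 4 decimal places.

G = -1.3739

t=0: π = [0.1250, 0.3750, 0.1250, 0.1250, 0.1250, 0.1250], E[r] = 0.0000, γ^t·E[r] = 0.000000, running G = 0.000000
t=1: π = [0.1563, 0.1719, 0.1719, 0.2031, 0.1563, 0.1406], E[r] = -0.7031, γ^t·E[r] = -0.492188, running G = -0.492188
t=2: π = [0.1758, 0.1836, 0.1465, 0.1875, 0.1641, 0.1426], E[r] = -0.7090, γ^t·E[r] = -0.347402, running G = -0.839590
t=3: π = [0.1719, 0.1831, 0.1479, 0.1868, 0.1675, 0.1428], E[r] = -0.7107, γ^t·E[r] = -0.243768, running G = -1.083358
t=4: π = [0.1717, 0.1828, 0.1479, 0.1873, 0.1674, 0.1429], E[r] = -0.7118, γ^t·E[r] = -0.170894, running G = -1.254252
t=5: π = [0.1718, 0.1828, 0.1479, 0.1873, 0.1674, 0.1429], E[r] = -0.7119, γ^t·E[r] = -0.119648, running G = -1.373900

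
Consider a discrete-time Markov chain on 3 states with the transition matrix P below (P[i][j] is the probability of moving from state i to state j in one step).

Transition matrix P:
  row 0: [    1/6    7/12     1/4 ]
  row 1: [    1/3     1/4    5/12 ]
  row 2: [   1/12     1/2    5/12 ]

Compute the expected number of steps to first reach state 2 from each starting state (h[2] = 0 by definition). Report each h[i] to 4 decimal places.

h = [3.0968, 2.7097, 0.0000]

First-step conditioning: h[2] = 0; for i ≠ 2, h[i] = 1 + Σ_k P[i][k]·h[k].
  h[0] = 1 + 1/6·h[0] + 7/12·h[1]
  h[1] = 1 + 1/3·h[0] + 1/4·h[1]
Solving the 2×2 linear system over states ≠ 2 gives exactly h = [96/31, 84/31, 0] (h[2] = 0 is the target).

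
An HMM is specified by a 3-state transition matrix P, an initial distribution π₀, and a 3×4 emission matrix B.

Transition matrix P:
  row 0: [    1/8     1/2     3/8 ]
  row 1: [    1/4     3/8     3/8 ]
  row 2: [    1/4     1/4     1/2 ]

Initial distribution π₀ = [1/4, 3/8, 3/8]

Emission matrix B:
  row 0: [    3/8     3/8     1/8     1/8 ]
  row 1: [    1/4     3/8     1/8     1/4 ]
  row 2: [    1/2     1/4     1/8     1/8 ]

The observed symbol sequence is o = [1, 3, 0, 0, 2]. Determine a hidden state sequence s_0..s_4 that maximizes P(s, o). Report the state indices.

path = [1, 1, 2, 2, 2]

t=0: δ = [9.375e-02, 1.406e-01, 9.375e-02]  (obs o_0=1)
t=1: δ = [4.395e-03, 1.318e-02, 6.592e-03]  ψ = [1, 1, 1]  (obs o_1=3)
t=2: δ = [1.236e-03, 1.236e-03, 2.472e-03]  ψ = [1, 1, 1]  (obs o_2=0)
t=3: δ = [2.317e-04, 1.545e-04, 6.180e-04]  ψ = [2, 0, 2]  (obs o_3=0)
t=4: δ = [1.931e-05, 1.931e-05, 3.862e-05]  ψ = [2, 2, 2]  (obs o_4=2)
backtrack: best end state = 2; path = [1, 1, 2, 2, 2]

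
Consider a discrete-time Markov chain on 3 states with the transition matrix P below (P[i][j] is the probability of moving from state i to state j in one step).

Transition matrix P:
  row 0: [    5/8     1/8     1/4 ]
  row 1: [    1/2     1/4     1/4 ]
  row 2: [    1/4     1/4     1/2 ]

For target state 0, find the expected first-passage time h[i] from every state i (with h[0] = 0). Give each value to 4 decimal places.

First-step conditioning: h[0] = 0; for i ≠ 0, h[i] = 1 + Σ_k P[i][k]·h[k].
  h[1] = 1 + 1/4·h[1] + 1/4·h[2]
  h[2] = 1 + 1/4·h[1] + 1/2·h[2]
Solving the 2×2 linear system over states ≠ 0 gives exactly h = [0, 12/5, 16/5] (h[0] = 0 is the target).

h = [0.0000, 2.4000, 3.2000]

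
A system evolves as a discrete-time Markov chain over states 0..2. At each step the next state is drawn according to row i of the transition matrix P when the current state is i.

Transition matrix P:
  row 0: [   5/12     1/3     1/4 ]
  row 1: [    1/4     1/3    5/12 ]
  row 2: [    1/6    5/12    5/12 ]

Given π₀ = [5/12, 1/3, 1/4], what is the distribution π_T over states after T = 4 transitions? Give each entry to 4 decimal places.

t=0: π = [0.4167, 0.3333, 0.2500]
t=1: π = [0.2986, 0.3542, 0.3472]
t=2: π = [0.2708, 0.3623, 0.3669]
t=3: π = [0.2646, 0.3639, 0.3715]
t=4: π = [0.2631, 0.3643, 0.3726]

π = [0.2631, 0.3643, 0.3726]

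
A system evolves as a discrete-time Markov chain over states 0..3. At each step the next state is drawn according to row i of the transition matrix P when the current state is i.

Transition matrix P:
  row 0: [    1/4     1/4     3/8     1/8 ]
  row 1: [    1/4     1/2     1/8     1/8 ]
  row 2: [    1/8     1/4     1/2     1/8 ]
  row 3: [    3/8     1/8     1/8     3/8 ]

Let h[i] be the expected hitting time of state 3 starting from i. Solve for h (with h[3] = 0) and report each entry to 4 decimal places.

h = [8.0000, 8.0000, 8.0000, 0.0000]

First-step conditioning: h[3] = 0; for i ≠ 3, h[i] = 1 + Σ_k P[i][k]·h[k].
  h[0] = 1 + 1/4·h[0] + 1/4·h[1] + 3/8·h[2]
  h[1] = 1 + 1/4·h[0] + 1/2·h[1] + 1/8·h[2]
  h[2] = 1 + 1/8·h[0] + 1/4·h[1] + 1/2·h[2]
Solving the 3×3 linear system over states ≠ 3 gives exactly h = [8, 8, 8, 0] (h[3] = 0 is the target).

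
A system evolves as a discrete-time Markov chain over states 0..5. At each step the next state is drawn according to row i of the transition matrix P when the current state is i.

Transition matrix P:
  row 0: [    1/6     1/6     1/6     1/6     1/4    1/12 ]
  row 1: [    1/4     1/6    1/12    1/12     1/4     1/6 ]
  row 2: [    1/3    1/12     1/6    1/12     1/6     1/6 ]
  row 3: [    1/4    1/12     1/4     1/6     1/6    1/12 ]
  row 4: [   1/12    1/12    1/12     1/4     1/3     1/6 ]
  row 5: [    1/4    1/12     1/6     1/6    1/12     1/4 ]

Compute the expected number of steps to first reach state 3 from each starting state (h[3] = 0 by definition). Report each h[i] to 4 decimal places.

h = [6.0828, 6.5524, 6.6103, 0.0000, 5.4464, 6.1631]

First-step conditioning: h[3] = 0; for i ≠ 3, h[i] = 1 + Σ_k P[i][k]·h[k].
  h[0] = 1 + 1/6·h[0] + 1/6·h[1] + 1/6·h[2] + 1/4·h[4] + 1/12·h[5]
  h[1] = 1 + 1/4·h[0] + 1/6·h[1] + 1/12·h[2] + 1/4·h[4] + 1/6·h[5]
  h[2] = 1 + 1/3·h[0] + 1/12·h[1] + 1/6·h[2] + 1/6·h[4] + 1/6·h[5]
  h[4] = 1 + 1/12·h[0] + 1/12·h[1] + 1/12·h[2] + 1/3·h[4] + 1/6·h[5]
  h[5] = 1 + 1/4·h[0] + 1/12·h[1] + 1/6·h[2] + 1/12·h[4] + 1/4·h[5]
Solving the 5×5 linear system over states ≠ 3 gives exactly h = [191796/31531, 206604/31531, 208428/31531, 0, 171732/31531, 194328/31531] (h[3] = 0 is the target).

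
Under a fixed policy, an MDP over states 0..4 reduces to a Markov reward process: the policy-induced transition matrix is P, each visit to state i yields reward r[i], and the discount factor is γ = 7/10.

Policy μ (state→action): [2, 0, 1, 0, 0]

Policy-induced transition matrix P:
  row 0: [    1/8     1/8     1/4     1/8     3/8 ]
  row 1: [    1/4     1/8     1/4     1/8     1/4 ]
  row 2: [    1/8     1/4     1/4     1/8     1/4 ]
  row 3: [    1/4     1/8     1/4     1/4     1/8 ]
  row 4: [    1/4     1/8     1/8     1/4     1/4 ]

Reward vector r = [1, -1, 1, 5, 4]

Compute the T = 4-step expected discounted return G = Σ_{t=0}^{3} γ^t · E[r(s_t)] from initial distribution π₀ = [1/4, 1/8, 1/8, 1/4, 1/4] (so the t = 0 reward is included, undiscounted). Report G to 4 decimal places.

t=0: π = [0.2500, 0.1250, 0.1250, 0.2500, 0.2500], E[r] = 2.5000, γ^t·E[r] = 2.500000, running G = 2.500000
t=1: π = [0.2031, 0.1406, 0.2188, 0.1875, 0.2500], E[r] = 2.2188, γ^t·E[r] = 1.553125, running G = 4.053125
t=2: π = [0.1973, 0.1523, 0.2188, 0.1797, 0.2520], E[r] = 2.1699, γ^t·E[r] = 1.063262, running G = 5.116387
t=3: π = [0.1980, 0.1523, 0.2185, 0.1790, 0.2522], E[r] = 2.1677, γ^t·E[r] = 0.743530, running G = 5.859916

G = 5.8599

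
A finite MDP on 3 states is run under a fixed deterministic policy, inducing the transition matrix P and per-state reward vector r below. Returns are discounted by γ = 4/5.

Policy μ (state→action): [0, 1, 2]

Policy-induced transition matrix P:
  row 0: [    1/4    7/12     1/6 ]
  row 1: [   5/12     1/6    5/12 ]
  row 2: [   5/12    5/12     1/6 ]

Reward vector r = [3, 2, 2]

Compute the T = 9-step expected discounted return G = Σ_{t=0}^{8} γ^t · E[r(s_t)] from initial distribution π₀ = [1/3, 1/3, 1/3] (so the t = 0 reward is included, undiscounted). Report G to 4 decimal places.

t=0: π = [0.3333, 0.3333, 0.3333], E[r] = 2.3333, γ^t·E[r] = 2.333333, running G = 2.333333
t=1: π = [0.3611, 0.3889, 0.2500], E[r] = 2.3611, γ^t·E[r] = 1.888889, running G = 4.222222
t=2: π = [0.3565, 0.3796, 0.2639], E[r] = 2.3565, γ^t·E[r] = 1.508148, running G = 5.730370
t=3: π = [0.3573, 0.3812, 0.2616], E[r] = 2.3573, γ^t·E[r] = 1.206914, running G = 6.937284
t=4: π = [0.3571, 0.3809, 0.2620], E[r] = 2.3571, γ^t·E[r] = 0.965478, running G = 7.902762
t=5: π = [0.3571, 0.3810, 0.2619], E[r] = 2.3571, γ^t·E[r] = 0.772390, running G = 8.675152
t=6: π = [0.3571, 0.3810, 0.2619], E[r] = 2.3571, γ^t·E[r] = 0.617911, running G = 9.293062
t=7: π = [0.3571, 0.3810, 0.2619], E[r] = 2.3571, γ^t·E[r] = 0.494329, running G = 9.787391
t=8: π = [0.3571, 0.3810, 0.2619], E[r] = 2.3571, γ^t·E[r] = 0.395463, running G = 10.182854

G = 10.1829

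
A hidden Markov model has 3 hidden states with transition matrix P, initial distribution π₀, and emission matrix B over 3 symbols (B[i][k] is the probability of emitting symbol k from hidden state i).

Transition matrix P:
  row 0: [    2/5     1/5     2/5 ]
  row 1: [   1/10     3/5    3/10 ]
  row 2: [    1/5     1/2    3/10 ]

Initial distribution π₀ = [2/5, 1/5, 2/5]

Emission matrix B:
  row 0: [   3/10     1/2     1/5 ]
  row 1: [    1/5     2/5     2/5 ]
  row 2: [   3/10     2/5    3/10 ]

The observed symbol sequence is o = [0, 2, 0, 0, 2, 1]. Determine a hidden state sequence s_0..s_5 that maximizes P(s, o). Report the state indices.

path = [2, 1, 1, 1, 1, 1]

t=0: δ = [1.200e-01, 4.000e-02, 1.200e-01]  (obs o_0=0)
t=1: δ = [9.600e-03, 2.400e-02, 1.440e-02]  ψ = [0, 2, 0]  (obs o_1=2)
t=2: δ = [1.152e-03, 2.880e-03, 2.160e-03]  ψ = [0, 1, 1]  (obs o_2=0)
t=3: δ = [1.382e-04, 3.456e-04, 2.592e-04]  ψ = [0, 1, 1]  (obs o_3=0)
t=4: δ = [1.106e-05, 8.294e-05, 3.110e-05]  ψ = [0, 1, 1]  (obs o_4=2)
t=5: δ = [4.147e-06, 1.991e-05, 9.953e-06]  ψ = [1, 1, 1]  (obs o_5=1)
backtrack: best end state = 1; path = [2, 1, 1, 1, 1, 1]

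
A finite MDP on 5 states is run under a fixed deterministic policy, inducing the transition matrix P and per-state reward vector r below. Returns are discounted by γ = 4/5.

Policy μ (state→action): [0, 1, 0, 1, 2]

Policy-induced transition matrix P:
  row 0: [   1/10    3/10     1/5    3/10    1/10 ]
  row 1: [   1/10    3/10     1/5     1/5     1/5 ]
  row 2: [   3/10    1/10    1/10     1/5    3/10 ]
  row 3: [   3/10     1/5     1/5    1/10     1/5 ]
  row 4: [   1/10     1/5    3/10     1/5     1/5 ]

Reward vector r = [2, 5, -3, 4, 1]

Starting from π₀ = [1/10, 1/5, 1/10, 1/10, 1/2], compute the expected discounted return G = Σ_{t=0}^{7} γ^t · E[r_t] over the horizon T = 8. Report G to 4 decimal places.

G = 7.4907

t=0: π = [0.1000, 0.2000, 0.1000, 0.1000, 0.5000], E[r] = 1.8000, γ^t·E[r] = 1.800000, running G = 1.800000
t=1: π = [0.1400, 0.2200, 0.2400, 0.2000, 0.2000], E[r] = 1.6600, γ^t·E[r] = 1.328000, running G = 3.128000
t=2: π = [0.1880, 0.2120, 0.1960, 0.1940, 0.2100], E[r] = 1.8340, γ^t·E[r] = 1.173760, running G = 4.301760
t=3: π = [0.1780, 0.2204, 0.2014, 0.1994, 0.2008], E[r] = 1.8522, γ^t·E[r] = 0.948326, running G = 5.250086
t=4: π = [0.1802, 0.2197, 0.1999, 0.1979, 0.2023], E[r] = 1.8528, γ^t·E[r] = 0.758899, running G = 6.008985
t=5: π = [0.1796, 0.2200, 0.2002, 0.1982, 0.2020], E[r] = 1.8533, γ^t·E[r] = 0.607276, running G = 6.616261
t=6: π = [0.1797, 0.2199, 0.2002, 0.1981, 0.2021], E[r] = 1.8531, γ^t·E[r] = 0.485785, running G = 7.102046
t=7: π = [0.1797, 0.2199, 0.2002, 0.1982, 0.2020], E[r] = 1.8532, γ^t·E[r] = 0.388634, running G = 7.490680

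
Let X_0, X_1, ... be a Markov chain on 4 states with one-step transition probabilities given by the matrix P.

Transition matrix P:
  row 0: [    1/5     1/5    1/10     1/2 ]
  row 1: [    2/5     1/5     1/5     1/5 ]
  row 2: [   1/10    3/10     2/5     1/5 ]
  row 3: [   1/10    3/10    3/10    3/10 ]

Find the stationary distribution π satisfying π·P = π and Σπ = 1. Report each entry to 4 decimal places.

Balance equations π_j = Σ_i π_i·P[i][j]:
  π_0 = 1/5·π_0 + 2/5·π_1 + 1/10·π_2 + 1/10·π_3
  π_1 = 1/5·π_0 + 1/5·π_1 + 3/10·π_2 + 3/10·π_3
  π_2 = 1/10·π_0 + 1/5·π_1 + 2/5·π_2 + 3/10·π_3
  normalize: π_0 + π_1 + π_2 + π_3 = 1
Solving the linear system gives exactly π = [10/51, 13/51, 40/153, 44/153].

π = [0.1961, 0.2549, 0.2614, 0.2876]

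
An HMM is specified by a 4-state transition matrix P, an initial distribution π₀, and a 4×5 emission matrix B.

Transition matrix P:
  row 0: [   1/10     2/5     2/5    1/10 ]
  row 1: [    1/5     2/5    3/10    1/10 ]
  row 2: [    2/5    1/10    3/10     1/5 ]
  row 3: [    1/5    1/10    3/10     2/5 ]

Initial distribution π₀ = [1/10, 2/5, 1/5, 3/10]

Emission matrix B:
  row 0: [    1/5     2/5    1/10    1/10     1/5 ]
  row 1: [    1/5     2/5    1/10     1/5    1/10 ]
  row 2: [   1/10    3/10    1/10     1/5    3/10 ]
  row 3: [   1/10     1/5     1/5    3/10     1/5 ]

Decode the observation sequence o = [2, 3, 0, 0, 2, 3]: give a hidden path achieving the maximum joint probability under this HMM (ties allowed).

t=0: δ = [1.000e-02, 4.000e-02, 2.000e-02, 6.000e-02]  (obs o_0=2)
t=1: δ = [1.200e-03, 3.200e-03, 3.600e-03, 7.200e-03]  ψ = [3, 1, 3, 3]  (obs o_1=3)
t=2: δ = [2.880e-04, 2.560e-04, 2.160e-04, 2.880e-04]  ψ = [2, 1, 3, 3]  (obs o_2=0)
t=3: δ = [1.728e-05, 2.304e-05, 1.152e-05, 1.152e-05]  ψ = [2, 0, 0, 3]  (obs o_3=0)
t=4: δ = [4.608e-07, 9.216e-07, 6.912e-07, 9.216e-07]  ψ = [1, 1, 0, 3]  (obs o_4=2)
t=5: δ = [2.765e-08, 7.373e-08, 5.530e-08, 1.106e-07]  ψ = [2, 1, 1, 3]  (obs o_5=3)
backtrack: best end state = 3; path = [3, 3, 3, 3, 3, 3]

path = [3, 3, 3, 3, 3, 3]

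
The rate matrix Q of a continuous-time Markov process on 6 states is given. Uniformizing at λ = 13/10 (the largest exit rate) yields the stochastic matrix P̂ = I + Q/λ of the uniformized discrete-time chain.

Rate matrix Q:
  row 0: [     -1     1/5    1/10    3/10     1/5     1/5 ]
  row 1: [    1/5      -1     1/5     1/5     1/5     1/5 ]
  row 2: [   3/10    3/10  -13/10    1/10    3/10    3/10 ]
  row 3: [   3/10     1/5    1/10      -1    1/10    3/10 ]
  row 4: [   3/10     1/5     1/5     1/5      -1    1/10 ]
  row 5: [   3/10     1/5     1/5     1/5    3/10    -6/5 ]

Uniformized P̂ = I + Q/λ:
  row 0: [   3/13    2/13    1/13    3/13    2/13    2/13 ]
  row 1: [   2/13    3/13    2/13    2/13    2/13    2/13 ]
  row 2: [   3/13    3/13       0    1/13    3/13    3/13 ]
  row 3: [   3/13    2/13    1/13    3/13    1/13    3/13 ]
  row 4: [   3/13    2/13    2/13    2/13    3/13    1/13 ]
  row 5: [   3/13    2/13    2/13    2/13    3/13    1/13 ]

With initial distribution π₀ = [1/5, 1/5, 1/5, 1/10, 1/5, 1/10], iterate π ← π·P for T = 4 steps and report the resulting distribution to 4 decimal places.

π = [0.2172, 0.1756, 0.1072, 0.1758, 0.1735, 0.1506]

t=0: π = [0.2000, 0.2000, 0.2000, 0.1000, 0.2000, 0.1000]
t=1: π = [0.2154, 0.1846, 0.1000, 0.1615, 0.1846, 0.1538]
t=2: π = [0.2166, 0.1757, 0.1095, 0.1751, 0.1751, 0.1479]
t=3: π = [0.2173, 0.1758, 0.1069, 0.1756, 0.1736, 0.1509]
t=4: π = [0.2172, 0.1756, 0.1072, 0.1758, 0.1735, 0.1506]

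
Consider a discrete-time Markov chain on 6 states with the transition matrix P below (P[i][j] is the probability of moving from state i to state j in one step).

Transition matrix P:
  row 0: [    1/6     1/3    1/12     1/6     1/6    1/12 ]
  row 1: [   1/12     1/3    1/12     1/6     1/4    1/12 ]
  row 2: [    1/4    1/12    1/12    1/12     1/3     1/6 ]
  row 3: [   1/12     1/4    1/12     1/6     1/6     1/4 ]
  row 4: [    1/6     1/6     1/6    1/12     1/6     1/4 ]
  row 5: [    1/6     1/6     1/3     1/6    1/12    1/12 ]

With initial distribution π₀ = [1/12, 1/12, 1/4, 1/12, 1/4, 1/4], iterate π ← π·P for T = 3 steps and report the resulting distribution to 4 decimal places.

π = [0.1484, 0.2293, 0.1373, 0.1387, 0.1959, 0.1504]

t=0: π = [0.0833, 0.0833, 0.2500, 0.0833, 0.2500, 0.2500]
t=1: π = [0.1736, 0.1806, 0.1667, 0.1250, 0.1944, 0.1597]
t=2: π = [0.1551, 0.2222, 0.1395, 0.1366, 0.1962, 0.1505]
t=3: π = [0.1484, 0.2293, 0.1373, 0.1387, 0.1959, 0.1504]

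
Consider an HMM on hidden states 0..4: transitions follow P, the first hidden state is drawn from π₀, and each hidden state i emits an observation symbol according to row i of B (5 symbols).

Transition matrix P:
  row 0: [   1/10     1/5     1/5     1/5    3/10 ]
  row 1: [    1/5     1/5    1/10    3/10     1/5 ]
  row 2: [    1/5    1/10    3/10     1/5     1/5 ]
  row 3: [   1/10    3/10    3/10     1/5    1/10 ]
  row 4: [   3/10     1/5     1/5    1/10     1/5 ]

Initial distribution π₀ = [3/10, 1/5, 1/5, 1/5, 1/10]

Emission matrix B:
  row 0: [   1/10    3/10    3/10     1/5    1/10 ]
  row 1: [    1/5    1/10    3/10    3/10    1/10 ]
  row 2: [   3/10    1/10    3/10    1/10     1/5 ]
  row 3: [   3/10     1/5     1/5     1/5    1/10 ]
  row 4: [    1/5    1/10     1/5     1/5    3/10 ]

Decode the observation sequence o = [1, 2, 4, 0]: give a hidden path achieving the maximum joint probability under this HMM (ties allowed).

path = [0, 2, 2, 2]

t=0: δ = [9.000e-02, 2.000e-02, 2.000e-02, 4.000e-02, 1.000e-02]  (obs o_0=1)
t=1: δ = [2.700e-03, 5.400e-03, 5.400e-03, 3.600e-03, 5.400e-03]  ψ = [0, 0, 0, 0, 0]  (obs o_1=2)
t=2: δ = [1.620e-04, 1.080e-04, 3.240e-04, 1.620e-04, 3.240e-04]  ψ = [4, 1, 2, 1, 1]  (obs o_2=4)
t=3: δ = [9.720e-06, 1.296e-05, 2.916e-05, 1.944e-05, 1.296e-05]  ψ = [4, 4, 2, 2, 2]  (obs o_3=0)
backtrack: best end state = 2; path = [0, 2, 2, 2]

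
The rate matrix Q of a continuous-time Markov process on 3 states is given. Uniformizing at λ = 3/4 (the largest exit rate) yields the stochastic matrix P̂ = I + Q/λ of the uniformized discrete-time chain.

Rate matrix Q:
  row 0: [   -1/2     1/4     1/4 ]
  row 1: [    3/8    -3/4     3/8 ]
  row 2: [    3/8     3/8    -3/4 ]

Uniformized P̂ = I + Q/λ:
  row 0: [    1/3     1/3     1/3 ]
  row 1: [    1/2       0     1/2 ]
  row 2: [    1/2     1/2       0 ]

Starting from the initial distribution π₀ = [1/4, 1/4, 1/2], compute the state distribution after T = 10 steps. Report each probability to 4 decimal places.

t=0: π = [0.2500, 0.2500, 0.5000]
t=1: π = [0.4583, 0.3333, 0.2083]
t=2: π = [0.4236, 0.2569, 0.3194]
t=3: π = [0.4294, 0.3009, 0.2697]
t=4: π = [0.4284, 0.2780, 0.2936]
t=5: π = [0.4286, 0.2896, 0.2818]
t=6: π = [0.4286, 0.2838, 0.2877]
t=7: π = [0.4286, 0.2867, 0.2847]
t=8: π = [0.4286, 0.2852, 0.2862]
t=9: π = [0.4286, 0.2860, 0.2855]
t=10: π = [0.4286, 0.2856, 0.2858]

π = [0.4286, 0.2856, 0.2858]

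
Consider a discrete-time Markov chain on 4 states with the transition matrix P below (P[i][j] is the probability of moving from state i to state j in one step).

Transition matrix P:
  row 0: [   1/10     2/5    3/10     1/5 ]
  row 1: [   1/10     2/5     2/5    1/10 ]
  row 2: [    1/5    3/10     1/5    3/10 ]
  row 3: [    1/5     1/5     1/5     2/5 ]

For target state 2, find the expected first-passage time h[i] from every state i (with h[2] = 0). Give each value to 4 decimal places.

h = [3.1707, 2.8049, 0.0000, 3.6585]

First-step conditioning: h[2] = 0; for i ≠ 2, h[i] = 1 + Σ_k P[i][k]·h[k].
  h[0] = 1 + 1/10·h[0] + 2/5·h[1] + 1/5·h[3]
  h[1] = 1 + 1/10·h[0] + 2/5·h[1] + 1/10·h[3]
  h[3] = 1 + 1/5·h[0] + 1/5·h[1] + 2/5·h[3]
Solving the 3×3 linear system over states ≠ 2 gives exactly h = [130/41, 115/41, 0, 150/41] (h[2] = 0 is the target).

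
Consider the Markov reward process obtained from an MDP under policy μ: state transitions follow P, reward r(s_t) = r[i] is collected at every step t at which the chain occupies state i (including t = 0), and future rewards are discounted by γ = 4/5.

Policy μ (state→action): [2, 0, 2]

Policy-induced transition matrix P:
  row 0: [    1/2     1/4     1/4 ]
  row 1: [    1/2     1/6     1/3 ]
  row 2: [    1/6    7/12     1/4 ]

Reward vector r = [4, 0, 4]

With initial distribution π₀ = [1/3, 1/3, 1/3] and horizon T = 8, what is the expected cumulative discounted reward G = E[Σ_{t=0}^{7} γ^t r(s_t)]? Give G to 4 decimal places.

G = 11.2635

t=0: π = [0.3333, 0.3333, 0.3333], E[r] = 2.6667, γ^t·E[r] = 2.666667, running G = 2.666667
t=1: π = [0.3889, 0.3333, 0.2778], E[r] = 2.6667, γ^t·E[r] = 2.133333, running G = 4.800000
t=2: π = [0.4074, 0.3148, 0.2778], E[r] = 2.7407, γ^t·E[r] = 1.754074, running G = 6.554074
t=3: π = [0.4074, 0.3164, 0.2762], E[r] = 2.7346, γ^t·E[r] = 1.400099, running G = 7.954173
t=4: π = [0.4079, 0.3157, 0.2764], E[r] = 2.7371, γ^t·E[r] = 1.121133, running G = 9.075305
t=5: π = [0.4079, 0.3158, 0.2763], E[r] = 2.7368, γ^t·E[r] = 0.896780, running G = 9.972085
t=6: π = [0.4079, 0.3158, 0.2763], E[r] = 2.7369, γ^t·E[r] = 0.717451, running G = 10.689536
t=7: π = [0.4079, 0.3158, 0.2763], E[r] = 2.7368, γ^t·E[r] = 0.573957, running G = 11.263492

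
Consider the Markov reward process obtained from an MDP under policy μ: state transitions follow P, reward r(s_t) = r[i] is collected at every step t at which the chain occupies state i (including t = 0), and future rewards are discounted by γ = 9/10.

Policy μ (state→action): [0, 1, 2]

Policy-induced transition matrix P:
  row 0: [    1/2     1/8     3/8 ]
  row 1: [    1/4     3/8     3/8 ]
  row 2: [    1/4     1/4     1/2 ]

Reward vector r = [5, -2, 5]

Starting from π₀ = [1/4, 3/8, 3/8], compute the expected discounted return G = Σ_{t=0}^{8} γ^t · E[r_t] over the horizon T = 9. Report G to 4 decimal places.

t=0: π = [0.2500, 0.3750, 0.3750], E[r] = 2.3750, γ^t·E[r] = 2.375000, running G = 2.375000
t=1: π = [0.3125, 0.2656, 0.4219], E[r] = 3.1406, γ^t·E[r] = 2.826563, running G = 5.201563
t=2: π = [0.3281, 0.2441, 0.4277], E[r] = 3.2910, γ^t·E[r] = 2.665723, running G = 7.867285
t=3: π = [0.3320, 0.2395, 0.4285], E[r] = 3.3235, γ^t·E[r] = 2.422822, running G = 10.290107
t=4: π = [0.3330, 0.2384, 0.4286], E[r] = 3.3310, γ^t·E[r] = 2.185445, running G = 12.475552
t=5: π = [0.3333, 0.2382, 0.4286], E[r] = 3.3328, γ^t·E[r] = 1.967957, running G = 14.443508
t=6: π = [0.3333, 0.2381, 0.4286], E[r] = 3.3332, γ^t·E[r] = 1.771394, running G = 16.214902
t=7: π = [0.3333, 0.2381, 0.4286], E[r] = 3.3333, γ^t·E[r] = 1.594306, running G = 17.809208
t=8: π = [0.3333, 0.2381, 0.4286], E[r] = 3.3333, γ^t·E[r] = 1.434887, running G = 19.244095

G = 19.2441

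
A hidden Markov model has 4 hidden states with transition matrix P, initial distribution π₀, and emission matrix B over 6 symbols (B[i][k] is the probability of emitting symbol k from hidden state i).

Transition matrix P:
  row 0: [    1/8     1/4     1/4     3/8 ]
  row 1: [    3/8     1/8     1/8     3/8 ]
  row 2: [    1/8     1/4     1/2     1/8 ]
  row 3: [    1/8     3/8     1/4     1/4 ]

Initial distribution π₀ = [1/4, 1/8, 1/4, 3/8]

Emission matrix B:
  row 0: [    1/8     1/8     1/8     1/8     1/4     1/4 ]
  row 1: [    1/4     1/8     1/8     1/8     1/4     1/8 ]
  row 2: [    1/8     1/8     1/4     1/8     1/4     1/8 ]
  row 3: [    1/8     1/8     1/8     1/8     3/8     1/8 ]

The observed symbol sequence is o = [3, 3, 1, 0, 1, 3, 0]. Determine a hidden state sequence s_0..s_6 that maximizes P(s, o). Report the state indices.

path = [3, 1, 3, 1, 0, 3, 1]

t=0: δ = [3.125e-02, 1.562e-02, 3.125e-02, 4.688e-02]  (obs o_0=3)
t=1: δ = [7.324e-04, 2.197e-03, 1.953e-03, 1.465e-03]  ψ = [1, 3, 2, 0]  (obs o_1=3)
t=2: δ = [1.030e-04, 6.866e-05, 1.221e-04, 1.030e-04]  ψ = [1, 3, 2, 1]  (obs o_2=1)
t=3: δ = [3.219e-06, 9.656e-06, 7.629e-06, 4.828e-06]  ψ = [1, 3, 2, 0]  (obs o_3=0)
t=4: δ = [4.526e-07, 2.384e-07, 4.768e-07, 4.526e-07]  ψ = [1, 2, 2, 1]  (obs o_4=1)
t=5: δ = [1.118e-08, 2.122e-08, 2.980e-08, 2.122e-08]  ψ = [1, 3, 2, 0]  (obs o_5=3)
t=6: δ = [9.945e-10, 1.989e-09, 1.863e-09, 9.945e-10]  ψ = [1, 3, 2, 1]  (obs o_6=0)
backtrack: best end state = 1; path = [3, 1, 3, 1, 0, 3, 1]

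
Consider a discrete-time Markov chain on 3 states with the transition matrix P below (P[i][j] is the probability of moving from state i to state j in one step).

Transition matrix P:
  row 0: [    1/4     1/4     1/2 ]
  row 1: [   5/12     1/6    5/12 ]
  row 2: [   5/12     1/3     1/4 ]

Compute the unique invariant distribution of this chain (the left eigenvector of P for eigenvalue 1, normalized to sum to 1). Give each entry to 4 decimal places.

π = [0.3571, 0.2602, 0.3827]

Balance equations π_j = Σ_i π_i·P[i][j]:
  π_0 = 1/4·π_0 + 5/12·π_1 + 5/12·π_2
  π_1 = 1/4·π_0 + 1/6·π_1 + 1/3·π_2
  normalize: π_0 + π_1 + π_2 = 1
Solving the linear system gives exactly π = [5/14, 51/196, 75/196].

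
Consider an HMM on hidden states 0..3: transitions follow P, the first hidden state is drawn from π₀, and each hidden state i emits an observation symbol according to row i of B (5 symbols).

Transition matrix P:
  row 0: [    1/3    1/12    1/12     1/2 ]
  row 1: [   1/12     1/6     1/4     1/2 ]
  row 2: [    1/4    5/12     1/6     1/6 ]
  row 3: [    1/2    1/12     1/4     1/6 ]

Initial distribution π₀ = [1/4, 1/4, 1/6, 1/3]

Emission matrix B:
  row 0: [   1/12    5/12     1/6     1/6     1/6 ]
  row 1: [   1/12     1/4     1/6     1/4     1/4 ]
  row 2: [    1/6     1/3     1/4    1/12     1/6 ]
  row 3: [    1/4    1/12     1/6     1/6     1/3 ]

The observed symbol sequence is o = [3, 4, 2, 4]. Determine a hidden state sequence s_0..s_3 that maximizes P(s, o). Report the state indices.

path = [1, 3, 0, 3]

t=0: δ = [4.167e-02, 6.250e-02, 1.389e-02, 5.556e-02]  (obs o_0=3)
t=1: δ = [4.630e-03, 2.604e-03, 2.604e-03, 1.042e-02]  ψ = [3, 1, 1, 1]  (obs o_1=4)
t=2: δ = [8.681e-04, 1.808e-04, 6.510e-04, 3.858e-04]  ψ = [3, 2, 3, 0]  (obs o_2=2)
t=3: δ = [4.823e-05, 6.782e-05, 1.808e-05, 1.447e-04]  ψ = [0, 2, 2, 0]  (obs o_3=4)
backtrack: best end state = 3; path = [1, 3, 0, 3]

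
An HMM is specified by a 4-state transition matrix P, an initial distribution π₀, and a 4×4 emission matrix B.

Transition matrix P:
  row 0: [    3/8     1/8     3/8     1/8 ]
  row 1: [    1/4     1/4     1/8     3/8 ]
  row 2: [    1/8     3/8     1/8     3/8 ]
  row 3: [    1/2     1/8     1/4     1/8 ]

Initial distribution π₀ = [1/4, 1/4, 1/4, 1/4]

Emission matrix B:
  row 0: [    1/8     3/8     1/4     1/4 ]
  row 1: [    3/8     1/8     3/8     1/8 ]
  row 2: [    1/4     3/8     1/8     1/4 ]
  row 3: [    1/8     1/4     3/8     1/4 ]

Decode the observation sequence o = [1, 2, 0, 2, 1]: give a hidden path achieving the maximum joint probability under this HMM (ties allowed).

path = [2, 1, 1, 3, 0]

t=0: δ = [9.375e-02, 3.125e-02, 9.375e-02, 6.250e-02]  (obs o_0=1)
t=1: δ = [8.789e-03, 1.318e-02, 4.395e-03, 1.318e-02]  ψ = [0, 2, 0, 2]  (obs o_1=2)
t=2: δ = [8.240e-04, 1.236e-03, 8.240e-04, 6.180e-04]  ψ = [3, 1, 0, 1]  (obs o_2=0)
t=3: δ = [7.725e-05, 1.159e-04, 3.862e-05, 1.738e-04]  ψ = [0, 1, 0, 1]  (obs o_3=2)
t=4: δ = [3.259e-05, 3.621e-06, 1.629e-05, 1.086e-05]  ψ = [3, 1, 3, 1]  (obs o_4=1)
backtrack: best end state = 0; path = [2, 1, 1, 3, 0]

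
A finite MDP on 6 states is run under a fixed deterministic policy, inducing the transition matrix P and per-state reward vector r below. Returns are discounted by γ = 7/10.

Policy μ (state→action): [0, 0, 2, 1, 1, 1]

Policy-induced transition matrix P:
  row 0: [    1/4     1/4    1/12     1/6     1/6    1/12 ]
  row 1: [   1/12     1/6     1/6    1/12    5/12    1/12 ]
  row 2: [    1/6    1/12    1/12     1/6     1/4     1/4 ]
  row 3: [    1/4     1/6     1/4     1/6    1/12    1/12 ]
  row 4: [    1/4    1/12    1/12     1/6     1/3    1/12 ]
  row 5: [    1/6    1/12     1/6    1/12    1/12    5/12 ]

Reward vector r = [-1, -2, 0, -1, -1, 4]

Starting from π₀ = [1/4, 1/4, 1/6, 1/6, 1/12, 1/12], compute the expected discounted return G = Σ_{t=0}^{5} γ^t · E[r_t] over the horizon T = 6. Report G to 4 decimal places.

t=0: π = [0.2500, 0.2500, 0.1667, 0.1667, 0.0833, 0.0833], E[r] = -0.6667, γ^t·E[r] = -0.666667, running G = -0.666667
t=1: π = [0.1875, 0.1597, 0.1389, 0.1389, 0.2361, 0.1389], E[r] = -0.3264, γ^t·E[r] = -0.228472, running G = -0.895139
t=2: π = [0.2002, 0.1395, 0.1314, 0.1418, 0.2344, 0.1528], E[r] = -0.2442, γ^t·E[r] = -0.119664, running G = -1.014803
t=3: π = [0.2031, 0.1401, 0.1313, 0.1423, 0.2270, 0.1562], E[r] = -0.2281, γ^t·E[r] = -0.078224, running G = -1.093027
t=4: π = [0.2027, 0.1407, 0.1317, 0.1420, 0.2256, 0.1573], E[r] = -0.2226, γ^t·E[r] = -0.053451, running G = -1.146478
t=5: π = [0.2025, 0.1407, 0.1318, 0.1418, 0.2255, 0.1577], E[r] = -0.2203, γ^t·E[r] = -0.037021, running G = -1.183499

G = -1.1835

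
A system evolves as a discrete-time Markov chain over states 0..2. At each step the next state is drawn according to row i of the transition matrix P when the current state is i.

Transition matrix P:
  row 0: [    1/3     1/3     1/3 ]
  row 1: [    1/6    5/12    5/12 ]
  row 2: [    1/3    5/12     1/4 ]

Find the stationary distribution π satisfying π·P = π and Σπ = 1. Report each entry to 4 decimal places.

Balance equations π_j = Σ_i π_i·P[i][j]:
  π_0 = 1/3·π_0 + 1/6·π_1 + 1/3·π_2
  π_1 = 1/3·π_0 + 5/12·π_1 + 5/12·π_2
  normalize: π_0 + π_1 + π_2 = 1
Solving the linear system gives exactly π = [19/71, 28/71, 24/71].

π = [0.2676, 0.3944, 0.3380]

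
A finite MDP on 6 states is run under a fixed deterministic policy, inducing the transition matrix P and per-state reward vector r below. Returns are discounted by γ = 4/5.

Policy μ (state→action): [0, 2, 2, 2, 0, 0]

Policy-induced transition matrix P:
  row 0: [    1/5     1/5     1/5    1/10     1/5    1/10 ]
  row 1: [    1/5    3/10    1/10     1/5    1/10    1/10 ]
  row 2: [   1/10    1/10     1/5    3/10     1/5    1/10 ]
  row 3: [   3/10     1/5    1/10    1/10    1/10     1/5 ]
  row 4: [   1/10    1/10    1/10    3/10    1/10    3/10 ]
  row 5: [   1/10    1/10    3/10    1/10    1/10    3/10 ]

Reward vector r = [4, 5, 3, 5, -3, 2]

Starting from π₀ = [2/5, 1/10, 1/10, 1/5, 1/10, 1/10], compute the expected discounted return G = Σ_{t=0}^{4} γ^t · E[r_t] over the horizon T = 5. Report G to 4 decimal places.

t=0: π = [0.4000, 0.1000, 0.1000, 0.2000, 0.1000, 0.1000], E[r] = 3.3000, γ^t·E[r] = 3.300000, running G = 3.300000
t=1: π = [0.1900, 0.1800, 0.1700, 0.1500, 0.1500, 0.1600], E[r] = 2.7900, γ^t·E[r] = 2.232000, running G = 5.532000
t=2: π = [0.1670, 0.1700, 0.1680, 0.1820, 0.1360, 0.1770], E[r] = 2.8780, γ^t·E[r] = 1.841920, running G = 7.373920
t=3: π = [0.1701, 0.1689, 0.1689, 0.1778, 0.1335, 0.1808], E[r] = 2.8817, γ^t·E[r] = 1.475430, running G = 8.849350
t=4: π = [0.1695, 0.1686, 0.1701, 0.1774, 0.1339, 0.1806], E[r] = 2.8773, γ^t·E[r] = 1.178542, running G = 10.027892

G = 10.0279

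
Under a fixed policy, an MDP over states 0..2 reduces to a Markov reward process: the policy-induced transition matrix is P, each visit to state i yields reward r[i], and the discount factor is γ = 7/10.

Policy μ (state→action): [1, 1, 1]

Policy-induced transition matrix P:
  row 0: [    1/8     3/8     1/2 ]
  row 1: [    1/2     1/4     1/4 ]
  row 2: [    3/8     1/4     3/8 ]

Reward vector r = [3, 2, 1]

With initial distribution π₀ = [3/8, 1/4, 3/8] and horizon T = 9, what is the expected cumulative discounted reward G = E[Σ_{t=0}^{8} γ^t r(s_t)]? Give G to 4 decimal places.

G = 6.2702

t=0: π = [0.3750, 0.2500, 0.3750], E[r] = 2.0000, γ^t·E[r] = 2.000000, running G = 2.000000
t=1: π = [0.3125, 0.2969, 0.3906], E[r] = 1.9219, γ^t·E[r] = 1.345313, running G = 3.345313
t=2: π = [0.3340, 0.2891, 0.3770], E[r] = 1.9570, γ^t·E[r] = 0.958945, running G = 4.304258
t=3: π = [0.3276, 0.2917, 0.3806], E[r] = 1.9470, γ^t·E[r] = 0.667828, running G = 4.972086
t=4: π = [0.3296, 0.2910, 0.3795], E[r] = 1.9501, γ^t·E[r] = 0.468213, running G = 5.440299
t=5: π = [0.3290, 0.2912, 0.3798], E[r] = 1.9492, γ^t·E[r] = 0.327594, running G = 5.767893
t=6: π = [0.3292, 0.2911, 0.3797], E[r] = 1.9494, γ^t·E[r] = 0.229349, running G = 5.997242
t=7: π = [0.3291, 0.2911, 0.3798], E[r] = 1.9493, γ^t·E[r] = 0.160537, running G = 6.157779
t=8: π = [0.3291, 0.2911, 0.3797], E[r] = 1.9494, γ^t·E[r] = 0.112377, running G = 6.270156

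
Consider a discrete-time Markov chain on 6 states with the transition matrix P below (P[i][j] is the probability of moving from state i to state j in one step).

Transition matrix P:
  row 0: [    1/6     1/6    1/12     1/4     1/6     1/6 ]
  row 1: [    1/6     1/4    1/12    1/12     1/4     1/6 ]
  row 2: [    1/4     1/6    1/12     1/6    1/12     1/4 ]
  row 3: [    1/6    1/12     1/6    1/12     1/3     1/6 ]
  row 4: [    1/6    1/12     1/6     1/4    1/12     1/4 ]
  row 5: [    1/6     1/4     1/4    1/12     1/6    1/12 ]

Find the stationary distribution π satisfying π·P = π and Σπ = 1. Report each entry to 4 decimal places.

π = [0.1784, 0.1676, 0.1410, 0.1548, 0.1797, 0.1785]

Balance equations π_j = Σ_i π_i·P[i][j]:
  π_0 = 1/6·π_0 + 1/6·π_1 + 1/4·π_2 + 1/6·π_3 + 1/6·π_4 + 1/6·π_5
  π_1 = 1/6·π_0 + 1/4·π_1 + 1/6·π_2 + 1/12·π_3 + 1/12·π_4 + 1/4·π_5
  π_2 = 1/12·π_0 + 1/12·π_1 + 1/12·π_2 + 1/6·π_3 + 1/6·π_4 + 1/4·π_5
  π_3 = 1/4·π_0 + 1/12·π_1 + 1/6·π_2 + 1/12·π_3 + 1/4·π_4 + 1/12·π_5
  π_4 = 1/6·π_0 + 1/4·π_1 + 1/12·π_2 + 1/3·π_3 + 1/12·π_4 + 1/6·π_5
  normalize: π_0 + π_1 + π_2 + π_3 + π_4 + π_5 = 1
Solving the linear system gives exactly π = [27747/155521, 52143/311042, 21922/155521, 48139/311042, 55897/311042, 55525/311042].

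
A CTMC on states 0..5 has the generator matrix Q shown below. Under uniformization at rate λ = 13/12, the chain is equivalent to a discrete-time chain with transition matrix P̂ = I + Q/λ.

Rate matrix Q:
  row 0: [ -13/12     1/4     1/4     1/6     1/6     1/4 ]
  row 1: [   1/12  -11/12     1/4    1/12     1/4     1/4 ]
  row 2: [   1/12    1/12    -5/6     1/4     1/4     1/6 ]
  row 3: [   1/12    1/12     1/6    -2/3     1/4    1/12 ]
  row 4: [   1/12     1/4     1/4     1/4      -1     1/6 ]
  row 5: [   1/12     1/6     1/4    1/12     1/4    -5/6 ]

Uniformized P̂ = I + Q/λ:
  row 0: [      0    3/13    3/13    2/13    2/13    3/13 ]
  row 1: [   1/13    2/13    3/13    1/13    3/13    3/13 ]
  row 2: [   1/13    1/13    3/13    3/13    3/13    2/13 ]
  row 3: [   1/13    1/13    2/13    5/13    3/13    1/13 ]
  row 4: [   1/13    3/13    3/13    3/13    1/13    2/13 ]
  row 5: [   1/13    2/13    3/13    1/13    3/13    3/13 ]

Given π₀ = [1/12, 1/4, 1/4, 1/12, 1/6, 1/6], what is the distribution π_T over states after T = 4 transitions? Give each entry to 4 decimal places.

t=0: π = [0.0833, 0.2500, 0.2500, 0.0833, 0.1667, 0.1667]
t=1: π = [0.0705, 0.1474, 0.2244, 0.1731, 0.1987, 0.1859]
t=2: π = [0.0715, 0.1440, 0.2175, 0.2007, 0.1948, 0.1716]
t=3: π = [0.0714, 0.1422, 0.2153, 0.2076, 0.1953, 0.1682]
t=4: π = [0.0714, 0.1418, 0.2148, 0.2095, 0.1952, 0.1672]

π = [0.0714, 0.1418, 0.2148, 0.2095, 0.1952, 0.1672]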